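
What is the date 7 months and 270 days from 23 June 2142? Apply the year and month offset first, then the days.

Counting forward 7 months and 270 days from June 23, 2142: first the month/year part, then the days.
month 6 + 7 = 13, which is month 1 of year 2143 → January 2143.
Day 23 is valid in January, giving January 23, 2143.
Now add 270 days from January 23, 2143.
January has 31 days, so 31 − 23 = 8 days remain after January 23, 2143; 270 − 8 = 262 left.
February 2143 has 28 days (2143 is not a leap year): 262 − 28 = 234 left.
March 2143 has 31 days: 234 − 31 = 203 left.
April 2143 has 30 days: 203 − 30 = 173 left.
May 2143 has 31 days: 173 − 31 = 142 left.
June 2143 has 30 days: 142 − 30 = 112 left.
July 2143 has 31 days: 112 − 31 = 81 left.
August 2143 has 31 days: 81 − 31 = 50 left.
September 2143 has 30 days: 50 − 30 = 20 left.
20 days into October 2143 → October 20, 2143.

October 20, 2143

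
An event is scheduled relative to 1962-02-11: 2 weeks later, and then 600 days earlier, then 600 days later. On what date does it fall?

February 25, 1962

Counting forward 2 weeks (= 14 days) from February 11, 1962:
February has 28 days; 11 + 14 = 25, still in February.
Going back 600 days from February 25, 1962:
Going back 25 days from February 25, 1962 reaches the end of the previous month; 600 − 25 = 575 left.
January 1962 has 31 days: 575 − 31 = 544 left.
December 1961 has 31 days: 544 − 31 = 513 left.
November 1961 has 30 days: 513 − 30 = 483 left.
October 1961 has 31 days: 483 − 31 = 452 left.
September 1961 has 30 days: 452 − 30 = 422 left.
August 1961 has 31 days: 422 − 31 = 391 left.
July 1961 has 31 days: 391 − 31 = 360 left.
June 1961 has 30 days: 360 − 30 = 330 left.
May 1961 has 31 days: 330 − 31 = 299 left.
April 1961 has 30 days: 299 − 30 = 269 left.
March 1961 has 31 days: 269 − 31 = 238 left.
February 1961 has 28 days (1961 is not a leap year): 238 − 28 = 210 left.
January 1961 has 31 days: 210 − 31 = 179 left.
December 1960 has 31 days: 179 − 31 = 148 left.
November 1960 has 30 days: 148 − 30 = 118 left.
October 1960 has 31 days: 118 − 31 = 87 left.
September 1960 has 30 days: 87 − 30 = 57 left.
August 1960 has 31 days: 57 − 31 = 26 left.
July 1960 has 31 days; 31 − 26 = 5 → July 5, 1960.
Adding 600 days from July 5, 1960:
July has 31 days, so 31 − 5 = 26 days remain after July 5, 1960; 600 − 26 = 574 left.
August 1960 has 31 days: 574 − 31 = 543 left.
September 1960 has 30 days: 543 − 30 = 513 left.
October 1960 has 31 days: 513 − 31 = 482 left.
November 1960 has 30 days: 482 − 30 = 452 left.
December 1960 has 31 days: 452 − 31 = 421 left.
January 1961 has 31 days: 421 − 31 = 390 left.
February 1961 has 28 days (1961 is not a leap year): 390 − 28 = 362 left.
March 1961 has 31 days: 362 − 31 = 331 left.
April 1961 has 30 days: 331 − 30 = 301 left.
May 1961 has 31 days: 301 − 31 = 270 left.
June 1961 has 30 days: 270 − 30 = 240 left.
July 1961 has 31 days: 240 − 31 = 209 left.
August 1961 has 31 days: 209 − 31 = 178 left.
September 1961 has 30 days: 178 − 30 = 148 left.
October 1961 has 31 days: 148 − 31 = 117 left.
November 1961 has 30 days: 117 − 30 = 87 left.
December 1961 has 31 days: 87 − 31 = 56 left.
January 1962 has 31 days: 56 − 31 = 25 left.
25 days into February 1962 → February 25, 1962.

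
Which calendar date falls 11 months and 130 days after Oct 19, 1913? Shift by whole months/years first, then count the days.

January 27, 1915

Advancing 11 months and 130 days from October 19, 1913: first the month/year part, then the days.
month 10 + 11 = 21, which is month 9 of year 1914 → September 1914.
Day 19 is valid in September, giving September 19, 1914.
Now add 130 days from September 19, 1914.
September has 30 days, so 30 − 19 = 11 days remain after September 19, 1914; 130 − 11 = 119 left.
October 1914 has 31 days: 119 − 31 = 88 left.
November 1914 has 30 days: 88 − 30 = 58 left.
December 1914 has 31 days: 58 − 31 = 27 left.
27 days into January 1915 → January 27, 1915.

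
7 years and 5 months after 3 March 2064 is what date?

August 3, 2071

Advancing 7 years and 5 months from March 3, 2064.
+7 years → 2071; month 3 + 5 = 8 → August 2071.
Day 3 is valid in August, giving August 3, 2071.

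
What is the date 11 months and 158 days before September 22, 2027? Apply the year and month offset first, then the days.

May 17, 2026

Counting back 11 months and 158 days from September 22, 2027: first the month/year part, then the days.
month 9 − 11 = -2, which is month 10 of year 2026 → October 2026.
Day 22 is valid in October, giving October 22, 2026.
Now subtract 158 days from October 22, 2026.
Going back 22 days from October 22, 2026 reaches the end of the previous month; 158 − 22 = 136 left.
September 2026 has 30 days: 136 − 30 = 106 left.
August 2026 has 31 days: 106 − 31 = 75 left.
July 2026 has 31 days: 75 − 31 = 44 left.
June 2026 has 30 days: 44 − 30 = 14 left.
May 2026 has 31 days; 31 − 14 = 17 → May 17, 2026.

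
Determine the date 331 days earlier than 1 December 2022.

Going back 331 days from December 1, 2022.
Going back 1 day from December 1, 2022 reaches the end of the previous month; 331 − 1 = 330 left.
November 2022 has 30 days: 330 − 30 = 300 left.
October 2022 has 31 days: 300 − 31 = 269 left.
September 2022 has 30 days: 269 − 30 = 239 left.
August 2022 has 31 days: 239 − 31 = 208 left.
July 2022 has 31 days: 208 − 31 = 177 left.
June 2022 has 30 days: 177 − 30 = 147 left.
May 2022 has 31 days: 147 − 31 = 116 left.
April 2022 has 30 days: 116 − 30 = 86 left.
March 2022 has 31 days: 86 − 31 = 55 left.
February 2022 has 28 days (2022 is not a leap year): 55 − 28 = 27 left.
January 2022 has 31 days; 31 − 27 = 4 → January 4, 2022.

January 4, 2022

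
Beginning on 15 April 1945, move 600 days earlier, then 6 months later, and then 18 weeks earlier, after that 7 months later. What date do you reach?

Going back 600 days from April 15, 1945:
Going back 15 days from April 15, 1945 reaches the end of the previous month; 600 − 15 = 585 left.
March 1945 has 31 days: 585 − 31 = 554 left.
February 1945 has 28 days (1945 is not a leap year): 554 − 28 = 526 left.
January 1945 has 31 days: 526 − 31 = 495 left.
December 1944 has 31 days: 495 − 31 = 464 left.
November 1944 has 30 days: 464 − 30 = 434 left.
October 1944 has 31 days: 434 − 31 = 403 left.
September 1944 has 30 days: 403 − 30 = 373 left.
August 1944 has 31 days: 373 − 31 = 342 left.
July 1944 has 31 days: 342 − 31 = 311 left.
June 1944 has 30 days: 311 − 30 = 281 left.
May 1944 has 31 days: 281 − 31 = 250 left.
April 1944 has 30 days: 250 − 30 = 220 left.
March 1944 has 31 days: 220 − 31 = 189 left.
February 1944 has 29 days (1944 is a leap year): 189 − 29 = 160 left.
January 1944 has 31 days: 160 − 31 = 129 left.
December 1943 has 31 days: 129 − 31 = 98 left.
November 1943 has 30 days: 98 − 30 = 68 left.
October 1943 has 31 days: 68 − 31 = 37 left.
September 1943 has 30 days: 37 − 30 = 7 left.
August 1943 has 31 days; 31 − 7 = 24 → August 24, 1943.
Advancing 6 months from August 24, 1943:
month 8 + 6 = 14, which is month 2 of year 1944 → February 1944.
Day 24 is valid in February, giving February 24, 1944.
Counting back 18 weeks (= 126 days) from February 24, 1944:
Going back 24 days from February 24, 1944 reaches the end of the previous month; 126 − 24 = 102 left.
January 1944 has 31 days: 102 − 31 = 71 left.
December 1943 has 31 days: 71 − 31 = 40 left.
November 1943 has 30 days: 40 − 30 = 10 left.
October 1943 has 31 days; 31 − 10 = 21 → October 21, 1943.
Counting forward 7 months from October 21, 1943:
month 10 + 7 = 17, which is month 5 of year 1944 → May 1944.
Day 21 is valid in May, giving May 21, 1944.

May 21, 1944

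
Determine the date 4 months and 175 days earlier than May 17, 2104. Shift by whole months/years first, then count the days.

Going back 4 months and 175 days from May 17, 2104: first the month/year part, then the days.
month 5 − 4 = 1 → January 2104.
Day 17 is valid in January, giving January 17, 2104.
Now subtract 175 days from January 17, 2104.
Going back 17 days from January 17, 2104 reaches the end of the previous month; 175 − 17 = 158 left.
December 2103 has 31 days: 158 − 31 = 127 left.
November 2103 has 30 days: 127 − 30 = 97 left.
October 2103 has 31 days: 97 − 31 = 66 left.
September 2103 has 30 days: 66 − 30 = 36 left.
August 2103 has 31 days: 36 − 31 = 5 left.
July 2103 has 31 days; 31 − 5 = 26 → July 26, 2103.

July 26, 2103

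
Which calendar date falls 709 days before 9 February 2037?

March 3, 2035

Counting back 709 days from February 9, 2037.
Going back 9 days from February 9, 2037 reaches the end of the previous month; 709 − 9 = 700 left.
January 2037 has 31 days: 700 − 31 = 669 left.
December 2036 has 31 days: 669 − 31 = 638 left.
November 2036 has 30 days: 638 − 30 = 608 left.
October 2036 has 31 days: 608 − 31 = 577 left.
September 2036 has 30 days: 577 − 30 = 547 left.
August 2036 has 31 days: 547 − 31 = 516 left.
July 2036 has 31 days: 516 − 31 = 485 left.
June 2036 has 30 days: 485 − 30 = 455 left.
May 2036 has 31 days: 455 − 31 = 424 left.
April 2036 has 30 days: 424 − 30 = 394 left.
March 2036 has 31 days: 394 − 31 = 363 left.
February 2036 has 29 days (2036 is a leap year): 363 − 29 = 334 left.
January 2036 has 31 days: 334 − 31 = 303 left.
December 2035 has 31 days: 303 − 31 = 272 left.
November 2035 has 30 days: 272 − 30 = 242 left.
October 2035 has 31 days: 242 − 31 = 211 left.
September 2035 has 30 days: 211 − 30 = 181 left.
August 2035 has 31 days: 181 − 31 = 150 left.
July 2035 has 31 days: 150 − 31 = 119 left.
June 2035 has 30 days: 119 − 30 = 89 left.
May 2035 has 31 days: 89 − 31 = 58 left.
April 2035 has 30 days: 58 − 30 = 28 left.
March 2035 has 31 days; 31 − 28 = 3 → March 3, 2035.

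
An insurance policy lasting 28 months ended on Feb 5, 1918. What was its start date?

October 5, 1915

Counting back 28 months from February 5, 1918.
month 2 − 28 = -26, which is month 10 of year 1915 → October 1915.
Day 5 is valid in October, giving October 5, 1915.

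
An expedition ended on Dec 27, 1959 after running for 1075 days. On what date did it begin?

Counting back 1075 days from December 27, 1959.
Going back 27 days from December 27, 1959 reaches the end of the previous month; 1075 − 27 = 1048 left.
November 1959 has 30 days: 1048 − 30 = 1018 left.
October 1959 has 31 days: 1018 − 31 = 987 left.
September 1959 has 30 days: 987 − 30 = 957 left.
August 1959 has 31 days: 957 − 31 = 926 left.
July 1959 has 31 days: 926 − 31 = 895 left.
June 1959 has 30 days: 895 − 30 = 865 left.
May 1959 has 31 days: 865 − 31 = 834 left.
April 1959 has 30 days: 834 − 30 = 804 left.
March 1959 has 31 days: 804 − 31 = 773 left.
February 1959 has 28 days (1959 is not a leap year): 773 − 28 = 745 left.
January 1959 has 31 days: 745 − 31 = 714 left.
December 1958 has 31 days: 714 − 31 = 683 left.
November 1958 has 30 days: 683 − 30 = 653 left.
October 1958 has 31 days: 653 − 31 = 622 left.
September 1958 has 30 days: 622 − 30 = 592 left.
August 1958 has 31 days: 592 − 31 = 561 left.
July 1958 has 31 days: 561 − 31 = 530 left.
June 1958 has 30 days: 530 − 30 = 500 left.
May 1958 has 31 days: 500 − 31 = 469 left.
April 1958 has 30 days: 469 − 30 = 439 left.
March 1958 has 31 days: 439 − 31 = 408 left.
February 1958 has 28 days (1958 is not a leap year): 408 − 28 = 380 left.
January 1958 has 31 days: 380 − 31 = 349 left.
December 1957 has 31 days: 349 − 31 = 318 left.
November 1957 has 30 days: 318 − 30 = 288 left.
October 1957 has 31 days: 288 − 31 = 257 left.
September 1957 has 30 days: 257 − 30 = 227 left.
August 1957 has 31 days: 227 − 31 = 196 left.
July 1957 has 31 days: 196 − 31 = 165 left.
June 1957 has 30 days: 165 − 30 = 135 left.
May 1957 has 31 days: 135 − 31 = 104 left.
April 1957 has 30 days: 104 − 30 = 74 left.
March 1957 has 31 days: 74 − 31 = 43 left.
February 1957 has 28 days (1957 is not a leap year): 43 − 28 = 15 left.
January 1957 has 31 days; 31 − 15 = 16 → January 16, 1957.

January 16, 1957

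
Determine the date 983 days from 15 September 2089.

May 25, 2092

Counting forward 983 days from September 15, 2089.
September has 30 days, so 30 − 15 = 15 days remain after September 15, 2089; 983 − 15 = 968 left.
October 2089 has 31 days: 968 − 31 = 937 left.
November 2089 has 30 days: 937 − 30 = 907 left.
December 2089 has 31 days: 907 − 31 = 876 left.
January 2090 has 31 days: 876 − 31 = 845 left.
February 2090 has 28 days (2090 is not a leap year): 845 − 28 = 817 left.
March 2090 has 31 days: 817 − 31 = 786 left.
April 2090 has 30 days: 786 − 30 = 756 left.
May 2090 has 31 days: 756 − 31 = 725 left.
June 2090 has 30 days: 725 − 30 = 695 left.
July 2090 has 31 days: 695 − 31 = 664 left.
August 2090 has 31 days: 664 − 31 = 633 left.
September 2090 has 30 days: 633 − 30 = 603 left.
October 2090 has 31 days: 603 − 31 = 572 left.
November 2090 has 30 days: 572 − 30 = 542 left.
December 2090 has 31 days: 542 − 31 = 511 left.
January 2091 has 31 days: 511 − 31 = 480 left.
February 2091 has 28 days (2091 is not a leap year): 480 − 28 = 452 left.
March 2091 has 31 days: 452 − 31 = 421 left.
April 2091 has 30 days: 421 − 30 = 391 left.
May 2091 has 31 days: 391 − 31 = 360 left.
June 2091 has 30 days: 360 − 30 = 330 left.
July 2091 has 31 days: 330 − 31 = 299 left.
August 2091 has 31 days: 299 − 31 = 268 left.
September 2091 has 30 days: 268 − 30 = 238 left.
October 2091 has 31 days: 238 − 31 = 207 left.
November 2091 has 30 days: 207 − 30 = 177 left.
December 2091 has 31 days: 177 − 31 = 146 left.
January 2092 has 31 days: 146 − 31 = 115 left.
February 2092 has 29 days (2092 is a leap year): 115 − 29 = 86 left.
March 2092 has 31 days: 86 − 31 = 55 left.
April 2092 has 30 days: 55 − 30 = 25 left.
25 days into May 2092 → May 25, 2092.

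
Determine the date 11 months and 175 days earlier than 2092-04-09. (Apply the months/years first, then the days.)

Going back 11 months and 175 days from April 9, 2092: first the month/year part, then the days.
month 4 − 11 = -7, which is month 5 of year 2091 → May 2091.
Day 9 is valid in May, giving May 9, 2091.
Now subtract 175 days from May 9, 2091.
Going back 9 days from May 9, 2091 reaches the end of the previous month; 175 − 9 = 166 left.
April 2091 has 30 days: 166 − 30 = 136 left.
March 2091 has 31 days: 136 − 31 = 105 left.
February 2091 has 28 days (2091 is not a leap year): 105 − 28 = 77 left.
January 2091 has 31 days: 77 − 31 = 46 left.
December 2090 has 31 days: 46 − 31 = 15 left.
November 2090 has 30 days; 30 − 15 = 15 → November 15, 2090.

November 15, 2090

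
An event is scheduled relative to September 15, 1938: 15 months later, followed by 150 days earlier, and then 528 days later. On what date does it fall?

Adding 15 months from September 15, 1938:
month 9 + 15 = 24, which is month 12 of year 1939 → December 1939.
Day 15 is valid in December, giving December 15, 1939.
Subtracting 150 days from December 15, 1939:
Going back 15 days from December 15, 1939 reaches the end of the previous month; 150 − 15 = 135 left.
November 1939 has 30 days: 135 − 30 = 105 left.
October 1939 has 31 days: 105 − 31 = 74 left.
September 1939 has 30 days: 74 − 30 = 44 left.
August 1939 has 31 days: 44 − 31 = 13 left.
July 1939 has 31 days; 31 − 13 = 18 → July 18, 1939.
Counting forward 528 days from July 18, 1939:
July has 31 days, so 31 − 18 = 13 days remain after July 18, 1939; 528 − 13 = 515 left.
August 1939 has 31 days: 515 − 31 = 484 left.
September 1939 has 30 days: 484 − 30 = 454 left.
October 1939 has 31 days: 454 − 31 = 423 left.
November 1939 has 30 days: 423 − 30 = 393 left.
December 1939 has 31 days: 393 − 31 = 362 left.
January 1940 has 31 days: 362 − 31 = 331 left.
February 1940 has 29 days (1940 is a leap year): 331 − 29 = 302 left.
March 1940 has 31 days: 302 − 31 = 271 left.
April 1940 has 30 days: 271 − 30 = 241 left.
May 1940 has 31 days: 241 − 31 = 210 left.
June 1940 has 30 days: 210 − 30 = 180 left.
July 1940 has 31 days: 180 − 31 = 149 left.
August 1940 has 31 days: 149 − 31 = 118 left.
September 1940 has 30 days: 118 − 30 = 88 left.
October 1940 has 31 days: 88 − 31 = 57 left.
November 1940 has 30 days: 57 − 30 = 27 left.
27 days into December 1940 → December 27, 1940.

December 27, 1940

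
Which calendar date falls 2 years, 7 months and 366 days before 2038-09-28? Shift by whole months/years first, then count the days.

February 27, 2035

Subtracting 2 years, 7 months and 366 days from September 28, 2038: first the month/year part, then the days.
-2 years → 2036; month 9 − 7 = 2 → February 2036.
Day 28 is valid in February, giving February 28, 2036.
Now subtract 366 days from February 28, 2036.
Going back 28 days from February 28, 2036 reaches the end of the previous month; 366 − 28 = 338 left.
January 2036 has 31 days: 338 − 31 = 307 left.
December 2035 has 31 days: 307 − 31 = 276 left.
November 2035 has 30 days: 276 − 30 = 246 left.
October 2035 has 31 days: 246 − 31 = 215 left.
September 2035 has 30 days: 215 − 30 = 185 left.
August 2035 has 31 days: 185 − 31 = 154 left.
July 2035 has 31 days: 154 − 31 = 123 left.
June 2035 has 30 days: 123 − 30 = 93 left.
May 2035 has 31 days: 93 − 31 = 62 left.
April 2035 has 30 days: 62 − 30 = 32 left.
March 2035 has 31 days: 32 − 31 = 1 left.
February 2035 has 28 days; 28 − 1 = 27 → February 27, 2035.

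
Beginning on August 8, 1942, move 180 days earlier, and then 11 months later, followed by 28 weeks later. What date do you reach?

July 24, 1943

Going back 180 days from August 8, 1942:
Going back 8 days from August 8, 1942 reaches the end of the previous month; 180 − 8 = 172 left.
July 1942 has 31 days: 172 − 31 = 141 left.
June 1942 has 30 days: 141 − 30 = 111 left.
May 1942 has 31 days: 111 − 31 = 80 left.
April 1942 has 30 days: 80 − 30 = 50 left.
March 1942 has 31 days: 50 − 31 = 19 left.
February 1942 has 28 days; 28 − 19 = 9 → February 9, 1942.
Adding 11 months from February 9, 1942:
month 2 + 11 = 13, which is month 1 of year 1943 → January 1943.
Day 9 is valid in January, giving January 9, 1943.
Advancing 28 weeks (= 196 days) from January 9, 1943:
January has 31 days, so 31 − 9 = 22 days remain after January 9, 1943; 196 − 22 = 174 left.
February 1943 has 28 days (1943 is not a leap year): 174 − 28 = 146 left.
March 1943 has 31 days: 146 − 31 = 115 left.
April 1943 has 30 days: 115 − 30 = 85 left.
May 1943 has 31 days: 85 − 31 = 54 left.
June 1943 has 30 days: 54 − 30 = 24 left.
24 days into July 1943 → July 24, 1943.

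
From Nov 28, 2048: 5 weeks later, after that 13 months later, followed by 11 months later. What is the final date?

January 2, 2051

Adding 5 weeks (= 35 days) from November 28, 2048:
November has 30 days, so 30 − 28 = 2 days remain after November 28, 2048; 35 − 2 = 33 left.
December 2048 has 31 days: 33 − 31 = 2 left.
2 days into January 2049 → January 2, 2049.
Counting forward 13 months from January 2, 2049:
month 1 + 13 = 14, which is month 2 of year 2050 → February 2050.
Day 2 is valid in February, giving February 2, 2050.
Adding 11 months from February 2, 2050:
month 2 + 11 = 13, which is month 1 of year 2051 → January 2051.
Day 2 is valid in January, giving January 2, 2051.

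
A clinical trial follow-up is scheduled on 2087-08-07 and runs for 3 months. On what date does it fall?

November 7, 2087

Advancing 3 months from August 7, 2087.
month 8 + 3 = 11 → November 2087.
Day 7 is valid in November, giving November 7, 2087.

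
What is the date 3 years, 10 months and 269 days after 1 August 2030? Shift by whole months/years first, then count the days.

Advancing 3 years, 10 months and 269 days from August 1, 2030: first the month/year part, then the days.
+3 years → 2033; month 8 + 10 = 18, which is month 6 of year 2034 → June 2034.
Day 1 is valid in June, giving June 1, 2034.
Now add 269 days from June 1, 2034.
June has 30 days, so 30 − 1 = 29 days remain after June 1, 2034; 269 − 29 = 240 left.
July 2034 has 31 days: 240 − 31 = 209 left.
August 2034 has 31 days: 209 − 31 = 178 left.
September 2034 has 30 days: 178 − 30 = 148 left.
October 2034 has 31 days: 148 − 31 = 117 left.
November 2034 has 30 days: 117 − 30 = 87 left.
December 2034 has 31 days: 87 − 31 = 56 left.
January 2035 has 31 days: 56 − 31 = 25 left.
25 days into February 2035 → February 25, 2035.

February 25, 2035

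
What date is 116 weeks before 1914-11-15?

August 25, 1912

Counting back 116 weeks = 812 days from November 15, 1914.
Going back 15 days from November 15, 1914 reaches the end of the previous month; 812 − 15 = 797 left.
October 1914 has 31 days: 797 − 31 = 766 left.
September 1914 has 30 days: 766 − 30 = 736 left.
August 1914 has 31 days: 736 − 31 = 705 left.
July 1914 has 31 days: 705 − 31 = 674 left.
June 1914 has 30 days: 674 − 30 = 644 left.
May 1914 has 31 days: 644 − 31 = 613 left.
April 1914 has 30 days: 613 − 30 = 583 left.
March 1914 has 31 days: 583 − 31 = 552 left.
February 1914 has 28 days (1914 is not a leap year): 552 − 28 = 524 left.
January 1914 has 31 days: 524 − 31 = 493 left.
December 1913 has 31 days: 493 − 31 = 462 left.
November 1913 has 30 days: 462 − 30 = 432 left.
October 1913 has 31 days: 432 − 31 = 401 left.
September 1913 has 30 days: 401 − 30 = 371 left.
August 1913 has 31 days: 371 − 31 = 340 left.
July 1913 has 31 days: 340 − 31 = 309 left.
June 1913 has 30 days: 309 − 30 = 279 left.
May 1913 has 31 days: 279 − 31 = 248 left.
April 1913 has 30 days: 248 − 30 = 218 left.
March 1913 has 31 days: 218 − 31 = 187 left.
February 1913 has 28 days (1913 is not a leap year): 187 − 28 = 159 left.
January 1913 has 31 days: 159 − 31 = 128 left.
December 1912 has 31 days: 128 − 31 = 97 left.
November 1912 has 30 days: 97 − 30 = 67 left.
October 1912 has 31 days: 67 − 31 = 36 left.
September 1912 has 30 days: 36 − 30 = 6 left.
August 1912 has 31 days; 31 − 6 = 25 → August 25, 1912.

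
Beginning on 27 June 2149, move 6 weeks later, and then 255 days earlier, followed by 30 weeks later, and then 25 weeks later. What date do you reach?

December 16, 2149

Adding 6 weeks (= 42 days) from June 27, 2149:
June has 30 days, so 30 − 27 = 3 days remain after June 27, 2149; 42 − 3 = 39 left.
July 2149 has 31 days: 39 − 31 = 8 left.
8 days into August 2149 → August 8, 2149.
Counting back 255 days from August 8, 2149:
Going back 8 days from August 8, 2149 reaches the end of the previous month; 255 − 8 = 247 left.
July 2149 has 31 days: 247 − 31 = 216 left.
June 2149 has 30 days: 216 − 30 = 186 left.
May 2149 has 31 days: 186 − 31 = 155 left.
April 2149 has 30 days: 155 − 30 = 125 left.
March 2149 has 31 days: 125 − 31 = 94 left.
February 2149 has 28 days (2149 is not a leap year): 94 − 28 = 66 left.
January 2149 has 31 days: 66 − 31 = 35 left.
December 2148 has 31 days: 35 − 31 = 4 left.
November 2148 has 30 days; 30 − 4 = 26 → November 26, 2148.
Counting forward 30 weeks (= 210 days) from November 26, 2148:
November has 30 days, so 30 − 26 = 4 days remain after November 26, 2148; 210 − 4 = 206 left.
December 2148 has 31 days: 206 − 31 = 175 left.
January 2149 has 31 days: 175 − 31 = 144 left.
February 2149 has 28 days (2149 is not a leap year): 144 − 28 = 116 left.
March 2149 has 31 days: 116 − 31 = 85 left.
April 2149 has 30 days: 85 − 30 = 55 left.
May 2149 has 31 days: 55 − 31 = 24 left.
24 days into June 2149 → June 24, 2149.
Adding 25 weeks (= 175 days) from June 24, 2149:
June has 30 days, so 30 − 24 = 6 days remain after June 24, 2149; 175 − 6 = 169 left.
July 2149 has 31 days: 169 − 31 = 138 left.
August 2149 has 31 days: 138 − 31 = 107 left.
September 2149 has 30 days: 107 − 30 = 77 left.
October 2149 has 31 days: 77 − 31 = 46 left.
November 2149 has 30 days: 46 − 30 = 16 left.
16 days into December 2149 → December 16, 2149.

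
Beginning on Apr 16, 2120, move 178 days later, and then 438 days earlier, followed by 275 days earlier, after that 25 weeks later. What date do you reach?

Adding 178 days from April 16, 2120:
April has 30 days, so 30 − 16 = 14 days remain after April 16, 2120; 178 − 14 = 164 left.
May 2120 has 31 days: 164 − 31 = 133 left.
June 2120 has 30 days: 133 − 30 = 103 left.
July 2120 has 31 days: 103 − 31 = 72 left.
August 2120 has 31 days: 72 − 31 = 41 left.
September 2120 has 30 days: 41 − 30 = 11 left.
11 days into October 2120 → October 11, 2120.
Subtracting 438 days from October 11, 2120:
Going back 11 days from October 11, 2120 reaches the end of the previous month; 438 − 11 = 427 left.
September 2120 has 30 days: 427 − 30 = 397 left.
August 2120 has 31 days: 397 − 31 = 366 left.
July 2120 has 31 days: 366 − 31 = 335 left.
June 2120 has 30 days: 335 − 30 = 305 left.
May 2120 has 31 days: 305 − 31 = 274 left.
April 2120 has 30 days: 274 − 30 = 244 left.
March 2120 has 31 days: 244 − 31 = 213 left.
February 2120 has 29 days (2120 is a leap year): 213 − 29 = 184 left.
January 2120 has 31 days: 184 − 31 = 153 left.
December 2119 has 31 days: 153 − 31 = 122 left.
November 2119 has 30 days: 122 − 30 = 92 left.
October 2119 has 31 days: 92 − 31 = 61 left.
September 2119 has 30 days: 61 − 30 = 31 left.
August 2119 has 31 days: 31 − 31 = 0 left.
July 2119 has 31 days; 31 − 0 = 31 → July 31, 2119.
Going back 275 days from July 31, 2119:
Going back 31 days from July 31, 2119 reaches the end of the previous month; 275 − 31 = 244 left.
June 2119 has 30 days: 244 − 30 = 214 left.
May 2119 has 31 days: 214 − 31 = 183 left.
April 2119 has 30 days: 183 − 30 = 153 left.
March 2119 has 31 days: 153 − 31 = 122 left.
February 2119 has 28 days (2119 is not a leap year): 122 − 28 = 94 left.
January 2119 has 31 days: 94 − 31 = 63 left.
December 2118 has 31 days: 63 − 31 = 32 left.
November 2118 has 30 days: 32 − 30 = 2 left.
October 2118 has 31 days; 31 − 2 = 29 → October 29, 2118.
Adding 25 weeks (= 175 days) from October 29, 2118:
October has 31 days, so 31 − 29 = 2 days remain after October 29, 2118; 175 − 2 = 173 left.
November 2118 has 30 days: 173 − 30 = 143 left.
December 2118 has 31 days: 143 − 31 = 112 left.
January 2119 has 31 days: 112 − 31 = 81 left.
February 2119 has 28 days (2119 is not a leap year): 81 − 28 = 53 left.
March 2119 has 31 days: 53 − 31 = 22 left.
22 days into April 2119 → April 22, 2119.

April 22, 2119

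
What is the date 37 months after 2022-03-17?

April 17, 2025

Adding 37 months from March 17, 2022.
month 3 + 37 = 40, which is month 4 of year 2025 → April 2025.
Day 17 is valid in April, giving April 17, 2025.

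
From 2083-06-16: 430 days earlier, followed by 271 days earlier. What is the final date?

Subtracting 430 days from June 16, 2083:
Going back 16 days from June 16, 2083 reaches the end of the previous month; 430 − 16 = 414 left.
May 2083 has 31 days: 414 − 31 = 383 left.
April 2083 has 30 days: 383 − 30 = 353 left.
March 2083 has 31 days: 353 − 31 = 322 left.
February 2083 has 28 days (2083 is not a leap year): 322 − 28 = 294 left.
January 2083 has 31 days: 294 − 31 = 263 left.
December 2082 has 31 days: 263 − 31 = 232 left.
November 2082 has 30 days: 232 − 30 = 202 left.
October 2082 has 31 days: 202 − 31 = 171 left.
September 2082 has 30 days: 171 − 30 = 141 left.
August 2082 has 31 days: 141 − 31 = 110 left.
July 2082 has 31 days: 110 − 31 = 79 left.
June 2082 has 30 days: 79 − 30 = 49 left.
May 2082 has 31 days: 49 − 31 = 18 left.
April 2082 has 30 days; 30 − 18 = 12 → April 12, 2082.
Subtracting 271 days from April 12, 2082:
Going back 12 days from April 12, 2082 reaches the end of the previous month; 271 − 12 = 259 left.
March 2082 has 31 days: 259 − 31 = 228 left.
February 2082 has 28 days (2082 is not a leap year): 228 − 28 = 200 left.
January 2082 has 31 days: 200 − 31 = 169 left.
December 2081 has 31 days: 169 − 31 = 138 left.
November 2081 has 30 days: 138 − 30 = 108 left.
October 2081 has 31 days: 108 − 31 = 77 left.
September 2081 has 30 days: 77 − 30 = 47 left.
August 2081 has 31 days: 47 − 31 = 16 left.
July 2081 has 31 days; 31 − 16 = 15 → July 15, 2081.

July 15, 2081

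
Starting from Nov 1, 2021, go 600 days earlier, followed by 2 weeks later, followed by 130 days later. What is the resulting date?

August 2, 2020

Counting back 600 days from November 1, 2021:
Going back 1 day from November 1, 2021 reaches the end of the previous month; 600 − 1 = 599 left.
October 2021 has 31 days: 599 − 31 = 568 left.
September 2021 has 30 days: 568 − 30 = 538 left.
August 2021 has 31 days: 538 − 31 = 507 left.
July 2021 has 31 days: 507 − 31 = 476 left.
June 2021 has 30 days: 476 − 30 = 446 left.
May 2021 has 31 days: 446 − 31 = 415 left.
April 2021 has 30 days: 415 − 30 = 385 left.
March 2021 has 31 days: 385 − 31 = 354 left.
February 2021 has 28 days (2021 is not a leap year): 354 − 28 = 326 left.
January 2021 has 31 days: 326 − 31 = 295 left.
December 2020 has 31 days: 295 − 31 = 264 left.
November 2020 has 30 days: 264 − 30 = 234 left.
October 2020 has 31 days: 234 − 31 = 203 left.
September 2020 has 30 days: 203 − 30 = 173 left.
August 2020 has 31 days: 173 − 31 = 142 left.
July 2020 has 31 days: 142 − 31 = 111 left.
June 2020 has 30 days: 111 − 30 = 81 left.
May 2020 has 31 days: 81 − 31 = 50 left.
April 2020 has 30 days: 50 − 30 = 20 left.
March 2020 has 31 days; 31 − 20 = 11 → March 11, 2020.
Adding 2 weeks (= 14 days) from March 11, 2020:
March has 31 days; 11 + 14 = 25, still in March.
Adding 130 days from March 25, 2020:
March has 31 days, so 31 − 25 = 6 days remain after March 25, 2020; 130 − 6 = 124 left.
April 2020 has 30 days: 124 − 30 = 94 left.
May 2020 has 31 days: 94 − 31 = 63 left.
June 2020 has 30 days: 63 − 30 = 33 left.
July 2020 has 31 days: 33 − 31 = 2 left.
2 days into August 2020 → August 2, 2020.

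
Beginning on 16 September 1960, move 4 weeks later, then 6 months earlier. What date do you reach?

April 14, 1960

Adding 4 weeks (= 28 days) from September 16, 1960:
September has 30 days, so 30 − 16 = 14 days remain after September 16, 1960; 28 − 14 = 14 left.
14 days into October 1960 → October 14, 1960.
Going back 6 months from October 14, 1960:
month 10 − 6 = 4 → April 1960.
Day 14 is valid in April, giving April 14, 1960.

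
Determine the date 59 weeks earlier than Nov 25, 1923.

Going back 59 weeks = 413 days from November 25, 1923.
Going back 25 days from November 25, 1923 reaches the end of the previous month; 413 − 25 = 388 left.
October 1923 has 31 days: 388 − 31 = 357 left.
September 1923 has 30 days: 357 − 30 = 327 left.
August 1923 has 31 days: 327 − 31 = 296 left.
July 1923 has 31 days: 296 − 31 = 265 left.
June 1923 has 30 days: 265 − 30 = 235 left.
May 1923 has 31 days: 235 − 31 = 204 left.
April 1923 has 30 days: 204 − 30 = 174 left.
March 1923 has 31 days: 174 − 31 = 143 left.
February 1923 has 28 days (1923 is not a leap year): 143 − 28 = 115 left.
January 1923 has 31 days: 115 − 31 = 84 left.
December 1922 has 31 days: 84 − 31 = 53 left.
November 1922 has 30 days: 53 − 30 = 23 left.
October 1922 has 31 days; 31 − 23 = 8 → October 8, 1922.

October 8, 1922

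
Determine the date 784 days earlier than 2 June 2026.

Going back 784 days from June 2, 2026.
Going back 2 days from June 2, 2026 reaches the end of the previous month; 784 − 2 = 782 left.
May 2026 has 31 days: 782 − 31 = 751 left.
April 2026 has 30 days: 751 − 30 = 721 left.
March 2026 has 31 days: 721 − 31 = 690 left.
February 2026 has 28 days (2026 is not a leap year): 690 − 28 = 662 left.
January 2026 has 31 days: 662 − 31 = 631 left.
December 2025 has 31 days: 631 − 31 = 600 left.
November 2025 has 30 days: 600 − 30 = 570 left.
October 2025 has 31 days: 570 − 31 = 539 left.
September 2025 has 30 days: 539 − 30 = 509 left.
August 2025 has 31 days: 509 − 31 = 478 left.
July 2025 has 31 days: 478 − 31 = 447 left.
June 2025 has 30 days: 447 − 30 = 417 left.
May 2025 has 31 days: 417 − 31 = 386 left.
April 2025 has 30 days: 386 − 30 = 356 left.
March 2025 has 31 days: 356 − 31 = 325 left.
February 2025 has 28 days (2025 is not a leap year): 325 − 28 = 297 left.
January 2025 has 31 days: 297 − 31 = 266 left.
December 2024 has 31 days: 266 − 31 = 235 left.
November 2024 has 30 days: 235 − 30 = 205 left.
October 2024 has 31 days: 205 − 31 = 174 left.
September 2024 has 30 days: 174 − 30 = 144 left.
August 2024 has 31 days: 144 − 31 = 113 left.
July 2024 has 31 days: 113 − 31 = 82 left.
June 2024 has 30 days: 82 − 30 = 52 left.
May 2024 has 31 days: 52 − 31 = 21 left.
April 2024 has 30 days; 30 − 21 = 9 → April 9, 2024.

April 9, 2024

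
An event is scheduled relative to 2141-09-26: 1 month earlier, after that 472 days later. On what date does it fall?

December 11, 2142

Subtracting 1 month from September 26, 2141:
month 9 − 1 = 8 → August 2141.
Day 26 is valid in August, giving August 26, 2141.
Advancing 472 days from August 26, 2141:
August has 31 days, so 31 − 26 = 5 days remain after August 26, 2141; 472 − 5 = 467 left.
September 2141 has 30 days: 467 − 30 = 437 left.
October 2141 has 31 days: 437 − 31 = 406 left.
November 2141 has 30 days: 406 − 30 = 376 left.
December 2141 has 31 days: 376 − 31 = 345 left.
January 2142 has 31 days: 345 − 31 = 314 left.
February 2142 has 28 days (2142 is not a leap year): 314 − 28 = 286 left.
March 2142 has 31 days: 286 − 31 = 255 left.
April 2142 has 30 days: 255 − 30 = 225 left.
May 2142 has 31 days: 225 − 31 = 194 left.
June 2142 has 30 days: 194 − 30 = 164 left.
July 2142 has 31 days: 164 − 31 = 133 left.
August 2142 has 31 days: 133 − 31 = 102 left.
September 2142 has 30 days: 102 − 30 = 72 left.
October 2142 has 31 days: 72 − 31 = 41 left.
November 2142 has 30 days: 41 − 30 = 11 left.
11 days into December 2142 → December 11, 2142.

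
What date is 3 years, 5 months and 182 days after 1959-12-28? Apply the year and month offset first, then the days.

Adding 3 years, 5 months and 182 days from December 28, 1959: first the month/year part, then the days.
+3 years → 1962; month 12 + 5 = 17, which is month 5 of year 1963 → May 1963.
Day 28 is valid in May, giving May 28, 1963.
Now add 182 days from May 28, 1963.
May has 31 days, so 31 − 28 = 3 days remain after May 28, 1963; 182 − 3 = 179 left.
June 1963 has 30 days: 179 − 30 = 149 left.
July 1963 has 31 days: 149 − 31 = 118 left.
August 1963 has 31 days: 118 − 31 = 87 left.
September 1963 has 30 days: 87 − 30 = 57 left.
October 1963 has 31 days: 57 − 31 = 26 left.
26 days into November 1963 → November 26, 1963.

November 26, 1963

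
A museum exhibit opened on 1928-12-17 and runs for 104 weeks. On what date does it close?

Adding 104 weeks = 728 days from December 17, 1928.
December has 31 days, so 31 − 17 = 14 days remain after December 17, 1928; 728 − 14 = 714 left.
January 1929 has 31 days: 714 − 31 = 683 left.
February 1929 has 28 days (1929 is not a leap year): 683 − 28 = 655 left.
March 1929 has 31 days: 655 − 31 = 624 left.
April 1929 has 30 days: 624 − 30 = 594 left.
May 1929 has 31 days: 594 − 31 = 563 left.
June 1929 has 30 days: 563 − 30 = 533 left.
July 1929 has 31 days: 533 − 31 = 502 left.
August 1929 has 31 days: 502 − 31 = 471 left.
September 1929 has 30 days: 471 − 30 = 441 left.
October 1929 has 31 days: 441 − 31 = 410 left.
November 1929 has 30 days: 410 − 30 = 380 left.
December 1929 has 31 days: 380 − 31 = 349 left.
January 1930 has 31 days: 349 − 31 = 318 left.
February 1930 has 28 days (1930 is not a leap year): 318 − 28 = 290 left.
March 1930 has 31 days: 290 − 31 = 259 left.
April 1930 has 30 days: 259 − 30 = 229 left.
May 1930 has 31 days: 229 − 31 = 198 left.
June 1930 has 30 days: 198 − 30 = 168 left.
July 1930 has 31 days: 168 − 31 = 137 left.
August 1930 has 31 days: 137 − 31 = 106 left.
September 1930 has 30 days: 106 − 30 = 76 left.
October 1930 has 31 days: 76 − 31 = 45 left.
November 1930 has 30 days: 45 − 30 = 15 left.
15 days into December 1930 → December 15, 1930.

December 15, 1930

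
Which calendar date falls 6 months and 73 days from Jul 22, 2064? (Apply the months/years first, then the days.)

April 5, 2065

Counting forward 6 months and 73 days from July 22, 2064: first the month/year part, then the days.
month 7 + 6 = 13, which is month 1 of year 2065 → January 2065.
Day 22 is valid in January, giving January 22, 2065.
Now add 73 days from January 22, 2065.
January has 31 days, so 31 − 22 = 9 days remain after January 22, 2065; 73 − 9 = 64 left.
February 2065 has 28 days (2065 is not a leap year): 64 − 28 = 36 left.
March 2065 has 31 days: 36 − 31 = 5 left.
5 days into April 2065 → April 5, 2065.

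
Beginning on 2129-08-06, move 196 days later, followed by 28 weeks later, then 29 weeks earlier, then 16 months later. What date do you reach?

Advancing 196 days from August 6, 2129:
August has 31 days, so 31 − 6 = 25 days remain after August 6, 2129; 196 − 25 = 171 left.
September 2129 has 30 days: 171 − 30 = 141 left.
October 2129 has 31 days: 141 − 31 = 110 left.
November 2129 has 30 days: 110 − 30 = 80 left.
December 2129 has 31 days: 80 − 31 = 49 left.
January 2130 has 31 days: 49 − 31 = 18 left.
18 days into February 2130 → February 18, 2130.
Adding 28 weeks (= 196 days) from February 18, 2130:
February has 28 days, so 28 − 18 = 10 days remain after February 18, 2130; 196 − 10 = 186 left.
March 2130 has 31 days: 186 − 31 = 155 left.
April 2130 has 30 days: 155 − 30 = 125 left.
May 2130 has 31 days: 125 − 31 = 94 left.
June 2130 has 30 days: 94 − 30 = 64 left.
July 2130 has 31 days: 64 − 31 = 33 left.
August 2130 has 31 days: 33 − 31 = 2 left.
2 days into September 2130 → September 2, 2130.
Going back 29 weeks (= 203 days) from September 2, 2130:
Going back 2 days from September 2, 2130 reaches the end of the previous month; 203 − 2 = 201 left.
August 2130 has 31 days: 201 − 31 = 170 left.
July 2130 has 31 days: 170 − 31 = 139 left.
June 2130 has 30 days: 139 − 30 = 109 left.
May 2130 has 31 days: 109 − 31 = 78 left.
April 2130 has 30 days: 78 − 30 = 48 left.
March 2130 has 31 days: 48 − 31 = 17 left.
February 2130 has 28 days; 28 − 17 = 11 → February 11, 2130.
Counting forward 16 months from February 11, 2130:
month 2 + 16 = 18, which is month 6 of year 2131 → June 2131.
Day 11 is valid in June, giving June 11, 2131.

June 11, 2131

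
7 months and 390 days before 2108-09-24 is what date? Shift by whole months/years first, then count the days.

January 30, 2107

Counting back 7 months and 390 days from September 24, 2108: first the month/year part, then the days.
month 9 − 7 = 2 → February 2108.
Day 24 is valid in February, giving February 24, 2108.
Now subtract 390 days from February 24, 2108.
Going back 24 days from February 24, 2108 reaches the end of the previous month; 390 − 24 = 366 left.
January 2108 has 31 days: 366 − 31 = 335 left.
December 2107 has 31 days: 335 − 31 = 304 left.
November 2107 has 30 days: 304 − 30 = 274 left.
October 2107 has 31 days: 274 − 31 = 243 left.
September 2107 has 30 days: 243 − 30 = 213 left.
August 2107 has 31 days: 213 − 31 = 182 left.
July 2107 has 31 days: 182 − 31 = 151 left.
June 2107 has 30 days: 151 − 30 = 121 left.
May 2107 has 31 days: 121 − 31 = 90 left.
April 2107 has 30 days: 90 − 30 = 60 left.
March 2107 has 31 days: 60 − 31 = 29 left.
February 2107 has 28 days (2107 is not a leap year): 29 − 28 = 1 left.
January 2107 has 31 days; 31 − 1 = 30 → January 30, 2107.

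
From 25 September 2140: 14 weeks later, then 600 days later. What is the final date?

Adding 14 weeks (= 98 days) from September 25, 2140:
September has 30 days, so 30 − 25 = 5 days remain after September 25, 2140; 98 − 5 = 93 left.
October 2140 has 31 days: 93 − 31 = 62 left.
November 2140 has 30 days: 62 − 30 = 32 left.
December 2140 has 31 days: 32 − 31 = 1 left.
1 day into January 2141 → January 1, 2141.
Advancing 600 days from January 1, 2141:
January has 31 days, so 31 − 1 = 30 days remain after January 1, 2141; 600 − 30 = 570 left.
February 2141 has 28 days (2141 is not a leap year): 570 − 28 = 542 left.
March 2141 has 31 days: 542 − 31 = 511 left.
April 2141 has 30 days: 511 − 30 = 481 left.
May 2141 has 31 days: 481 − 31 = 450 left.
June 2141 has 30 days: 450 − 30 = 420 left.
July 2141 has 31 days: 420 − 31 = 389 left.
August 2141 has 31 days: 389 − 31 = 358 left.
September 2141 has 30 days: 358 − 30 = 328 left.
October 2141 has 31 days: 328 − 31 = 297 left.
November 2141 has 30 days: 297 − 30 = 267 left.
December 2141 has 31 days: 267 − 31 = 236 left.
January 2142 has 31 days: 236 − 31 = 205 left.
February 2142 has 28 days (2142 is not a leap year): 205 − 28 = 177 left.
March 2142 has 31 days: 177 − 31 = 146 left.
April 2142 has 30 days: 146 − 30 = 116 left.
May 2142 has 31 days: 116 − 31 = 85 left.
June 2142 has 30 days: 85 − 30 = 55 left.
July 2142 has 31 days: 55 − 31 = 24 left.
24 days into August 2142 → August 24, 2142.

August 24, 2142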